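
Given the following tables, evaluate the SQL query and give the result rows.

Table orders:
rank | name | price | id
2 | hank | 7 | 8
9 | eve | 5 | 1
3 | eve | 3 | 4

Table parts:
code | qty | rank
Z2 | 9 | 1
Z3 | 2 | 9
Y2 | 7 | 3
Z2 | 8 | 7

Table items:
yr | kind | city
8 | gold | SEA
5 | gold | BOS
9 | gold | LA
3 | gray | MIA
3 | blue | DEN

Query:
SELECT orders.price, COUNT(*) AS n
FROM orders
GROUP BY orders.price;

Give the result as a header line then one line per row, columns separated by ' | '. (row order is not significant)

== RESULT ==
orders.price | n
7 | 1
5 | 1
3 | 1

Derivation:
After GROUP BY (3 rows):
orders.price | n
7 | 1
5 | 1
3 | 1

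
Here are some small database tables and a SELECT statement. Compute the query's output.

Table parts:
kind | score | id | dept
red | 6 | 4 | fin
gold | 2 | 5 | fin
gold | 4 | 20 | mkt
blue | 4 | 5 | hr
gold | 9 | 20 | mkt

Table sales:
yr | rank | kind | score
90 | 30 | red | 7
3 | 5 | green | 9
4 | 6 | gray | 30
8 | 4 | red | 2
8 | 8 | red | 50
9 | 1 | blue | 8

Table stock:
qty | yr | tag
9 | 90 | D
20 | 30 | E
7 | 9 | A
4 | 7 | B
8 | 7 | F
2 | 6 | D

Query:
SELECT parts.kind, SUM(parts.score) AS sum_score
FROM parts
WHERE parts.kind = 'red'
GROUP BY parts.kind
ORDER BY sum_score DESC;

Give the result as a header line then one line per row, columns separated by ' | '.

After WHERE (1 rows):
parts.kind | parts.score | parts.id | parts.dept
red | 6 | 4 | fin
After GROUP BY (1 rows):
parts.kind | sum_score
red | 6
After ORDER BY (1 rows):
parts.kind | sum_score
red | 6

== RESULT ==
parts.kind | sum_score
red | 6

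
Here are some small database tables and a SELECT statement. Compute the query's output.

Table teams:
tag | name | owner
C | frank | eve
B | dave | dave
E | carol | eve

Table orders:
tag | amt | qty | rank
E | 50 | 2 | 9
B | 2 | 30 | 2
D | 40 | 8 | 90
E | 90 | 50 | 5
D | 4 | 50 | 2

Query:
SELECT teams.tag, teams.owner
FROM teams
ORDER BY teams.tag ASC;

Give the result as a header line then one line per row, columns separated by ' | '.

== RESULT ==
teams.tag | teams.owner
B | dave
C | eve
E | eve

Derivation:
After SELECT (3 rows):
teams.tag | teams.owner
C | eve
B | dave
E | eve
After ORDER BY (3 rows):
teams.tag | teams.owner
B | dave
C | eve
E | eve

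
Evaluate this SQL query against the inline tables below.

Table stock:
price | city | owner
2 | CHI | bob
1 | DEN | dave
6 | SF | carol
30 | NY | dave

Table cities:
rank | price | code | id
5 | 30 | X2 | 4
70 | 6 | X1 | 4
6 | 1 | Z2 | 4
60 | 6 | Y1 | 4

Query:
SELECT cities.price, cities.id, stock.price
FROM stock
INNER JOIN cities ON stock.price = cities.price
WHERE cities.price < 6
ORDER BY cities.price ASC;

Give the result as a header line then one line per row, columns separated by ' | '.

After JOIN cities (4 rows):
stock.price | stock.city | stock.owner | cities.rank | cities.price | cities.code | cities.id
1 | DEN | dave | 6 | 1 | Z2 | 4
6 | SF | carol | 70 | 6 | X1 | 4
6 | SF | carol | 60 | 6 | Y1 | 4
30 | NY | dave | 5 | 30 | X2 | 4
After WHERE (1 rows):
stock.price | stock.city | stock.owner | cities.rank | cities.price | cities.code | cities.id
1 | DEN | dave | 6 | 1 | Z2 | 4
After SELECT (1 rows):
cities.price | cities.id | stock.price
1 | 4 | 1
After ORDER BY (1 rows):
cities.price | cities.id | stock.price
1 | 4 | 1

== RESULT ==
cities.price | cities.id | stock.price
1 | 4 | 1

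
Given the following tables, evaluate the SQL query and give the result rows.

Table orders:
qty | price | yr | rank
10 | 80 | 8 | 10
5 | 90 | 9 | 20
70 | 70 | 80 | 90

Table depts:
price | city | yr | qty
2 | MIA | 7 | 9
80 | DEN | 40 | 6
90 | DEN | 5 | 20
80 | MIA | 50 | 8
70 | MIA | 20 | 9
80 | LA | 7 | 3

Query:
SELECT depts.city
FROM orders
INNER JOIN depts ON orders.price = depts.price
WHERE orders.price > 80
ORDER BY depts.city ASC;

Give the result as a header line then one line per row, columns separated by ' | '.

== RESULT ==
depts.city
DEN

Derivation:
After JOIN depts (5 rows):
orders.qty | orders.price | orders.yr | orders.rank | depts.price | depts.city | depts.yr | depts.qty
10 | 80 | 8 | 10 | 80 | DEN | 40 | 6
10 | 80 | 8 | 10 | 80 | MIA | 50 | 8
10 | 80 | 8 | 10 | 80 | LA | 7 | 3
5 | 90 | 9 | 20 | 90 | DEN | 5 | 20
70 | 70 | 80 | 90 | 70 | MIA | 20 | 9
After WHERE (1 rows):
orders.qty | orders.price | orders.yr | orders.rank | depts.price | depts.city | depts.yr | depts.qty
5 | 90 | 9 | 20 | 90 | DEN | 5 | 20
After SELECT (1 rows):
depts.city
DEN
After ORDER BY (1 rows):
depts.city
DEN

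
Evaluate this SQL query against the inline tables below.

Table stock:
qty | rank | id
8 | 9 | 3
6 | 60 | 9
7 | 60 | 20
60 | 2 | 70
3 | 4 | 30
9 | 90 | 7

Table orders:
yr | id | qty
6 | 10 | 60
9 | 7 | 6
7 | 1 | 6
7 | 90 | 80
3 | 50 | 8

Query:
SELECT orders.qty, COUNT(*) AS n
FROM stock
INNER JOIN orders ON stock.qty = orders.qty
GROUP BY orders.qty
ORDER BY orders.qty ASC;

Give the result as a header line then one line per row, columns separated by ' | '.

== RESULT ==
orders.qty | n
6 | 2
8 | 1
60 | 1

Derivation:
After JOIN orders (4 rows):
stock.qty | stock.rank | stock.id | orders.yr | orders.id | orders.qty
8 | 9 | 3 | 3 | 50 | 8
6 | 60 | 9 | 9 | 7 | 6
6 | 60 | 9 | 7 | 1 | 6
60 | 2 | 70 | 6 | 10 | 60
After GROUP BY (3 rows):
orders.qty | n
8 | 1
6 | 2
60 | 1
After ORDER BY (3 rows):
orders.qty | n
6 | 2
8 | 1
60 | 1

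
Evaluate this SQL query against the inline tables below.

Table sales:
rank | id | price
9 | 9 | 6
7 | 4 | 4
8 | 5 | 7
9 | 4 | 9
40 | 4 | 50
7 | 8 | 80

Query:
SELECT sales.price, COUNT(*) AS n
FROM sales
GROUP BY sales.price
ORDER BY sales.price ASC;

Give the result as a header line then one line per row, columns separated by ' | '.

After GROUP BY (6 rows):
sales.price | n
6 | 1
4 | 1
7 | 1
9 | 1
50 | 1
80 | 1
After ORDER BY (6 rows):
sales.price | n
4 | 1
6 | 1
7 | 1
9 | 1
50 | 1
80 | 1

== RESULT ==
sales.price | n
4 | 1
6 | 1
7 | 1
9 | 1
50 | 1
80 | 1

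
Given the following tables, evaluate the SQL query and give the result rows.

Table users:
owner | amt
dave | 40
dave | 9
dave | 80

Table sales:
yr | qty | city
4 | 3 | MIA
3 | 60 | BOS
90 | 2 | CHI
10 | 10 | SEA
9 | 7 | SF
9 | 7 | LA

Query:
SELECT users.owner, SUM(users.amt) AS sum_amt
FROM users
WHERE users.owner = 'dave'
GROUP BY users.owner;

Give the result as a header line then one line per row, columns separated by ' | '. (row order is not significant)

== RESULT ==
users.owner | sum_amt
dave | 129

Derivation:
After WHERE (3 rows):
users.owner | users.amt
dave | 40
dave | 9
dave | 80
After GROUP BY (1 rows):
users.owner | sum_amt
dave | 129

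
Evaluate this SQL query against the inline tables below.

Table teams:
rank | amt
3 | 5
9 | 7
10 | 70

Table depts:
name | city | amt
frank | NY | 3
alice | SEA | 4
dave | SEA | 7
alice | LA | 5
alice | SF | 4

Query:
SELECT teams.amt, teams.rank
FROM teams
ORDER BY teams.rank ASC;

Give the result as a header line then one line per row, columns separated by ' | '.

== RESULT ==
teams.amt | teams.rank
5 | 3
7 | 9
70 | 10

Derivation:
After SELECT (3 rows):
teams.amt | teams.rank
5 | 3
7 | 9
70 | 10
After ORDER BY (3 rows):
teams.amt | teams.rank
5 | 3
7 | 9
70 | 10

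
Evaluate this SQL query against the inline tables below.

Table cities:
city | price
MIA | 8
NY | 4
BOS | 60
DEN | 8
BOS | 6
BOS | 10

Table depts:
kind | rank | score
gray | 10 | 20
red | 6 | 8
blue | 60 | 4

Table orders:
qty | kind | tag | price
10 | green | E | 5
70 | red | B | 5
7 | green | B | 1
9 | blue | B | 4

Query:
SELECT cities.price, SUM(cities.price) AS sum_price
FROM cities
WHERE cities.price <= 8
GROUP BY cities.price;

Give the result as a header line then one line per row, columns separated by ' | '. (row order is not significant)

After WHERE (4 rows):
cities.city | cities.price
MIA | 8
NY | 4
DEN | 8
BOS | 6
After GROUP BY (3 rows):
cities.price | sum_price
8 | 16
4 | 4
6 | 6

== RESULT ==
cities.price | sum_price
8 | 16
4 | 4
6 | 6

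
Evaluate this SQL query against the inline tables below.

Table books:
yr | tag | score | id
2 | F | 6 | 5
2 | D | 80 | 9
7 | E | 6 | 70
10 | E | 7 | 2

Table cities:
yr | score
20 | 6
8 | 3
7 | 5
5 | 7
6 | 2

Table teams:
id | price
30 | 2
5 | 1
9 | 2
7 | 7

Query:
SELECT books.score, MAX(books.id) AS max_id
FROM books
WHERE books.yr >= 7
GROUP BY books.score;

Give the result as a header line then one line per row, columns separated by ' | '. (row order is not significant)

== RESULT ==
books.score | max_id
6 | 70
7 | 2

Derivation:
After WHERE (2 rows):
books.yr | books.tag | books.score | books.id
7 | E | 6 | 70
10 | E | 7 | 2
After GROUP BY (2 rows):
books.score | max_id
6 | 70
7 | 2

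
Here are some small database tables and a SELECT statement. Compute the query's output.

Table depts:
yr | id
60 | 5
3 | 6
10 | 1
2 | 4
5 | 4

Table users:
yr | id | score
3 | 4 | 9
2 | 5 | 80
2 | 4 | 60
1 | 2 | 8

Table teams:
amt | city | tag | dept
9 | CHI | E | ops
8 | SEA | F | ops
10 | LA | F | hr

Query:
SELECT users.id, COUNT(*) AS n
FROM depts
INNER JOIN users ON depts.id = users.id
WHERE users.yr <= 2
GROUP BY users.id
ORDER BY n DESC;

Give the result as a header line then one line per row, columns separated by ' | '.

After JOIN users (5 rows):
depts.yr | depts.id | users.yr | users.id | users.score
60 | 5 | 2 | 5 | 80
2 | 4 | 3 | 4 | 9
2 | 4 | 2 | 4 | 60
5 | 4 | 3 | 4 | 9
5 | 4 | 2 | 4 | 60
After WHERE (3 rows):
depts.yr | depts.id | users.yr | users.id | users.score
60 | 5 | 2 | 5 | 80
2 | 4 | 2 | 4 | 60
5 | 4 | 2 | 4 | 60
After GROUP BY (2 rows):
users.id | n
5 | 1
4 | 2
After ORDER BY (2 rows):
users.id | n
4 | 2
5 | 1

== RESULT ==
users.id | n
4 | 2
5 | 1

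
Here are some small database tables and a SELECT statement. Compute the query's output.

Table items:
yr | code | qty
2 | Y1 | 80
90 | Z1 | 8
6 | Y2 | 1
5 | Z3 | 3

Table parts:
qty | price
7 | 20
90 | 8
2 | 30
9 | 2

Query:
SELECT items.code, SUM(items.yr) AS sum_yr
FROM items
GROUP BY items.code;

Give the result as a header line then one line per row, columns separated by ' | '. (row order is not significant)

After GROUP BY (4 rows):
items.code | sum_yr
Y1 | 2
Z1 | 90
Y2 | 6
Z3 | 5

== RESULT ==
items.code | sum_yr
Y1 | 2
Z1 | 90
Y2 | 6
Z3 | 5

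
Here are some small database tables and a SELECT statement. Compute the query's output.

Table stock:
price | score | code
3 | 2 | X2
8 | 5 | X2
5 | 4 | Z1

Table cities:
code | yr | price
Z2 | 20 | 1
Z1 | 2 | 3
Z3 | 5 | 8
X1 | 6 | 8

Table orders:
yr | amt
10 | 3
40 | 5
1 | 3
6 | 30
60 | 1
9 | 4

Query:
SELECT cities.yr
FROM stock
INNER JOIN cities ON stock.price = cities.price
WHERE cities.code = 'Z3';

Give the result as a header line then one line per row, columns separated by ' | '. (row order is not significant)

After JOIN cities (3 rows):
stock.price | stock.score | stock.code | cities.code | cities.yr | cities.price
3 | 2 | X2 | Z1 | 2 | 3
8 | 5 | X2 | Z3 | 5 | 8
8 | 5 | X2 | X1 | 6 | 8
After WHERE (1 rows):
stock.price | stock.score | stock.code | cities.code | cities.yr | cities.price
8 | 5 | X2 | Z3 | 5 | 8
After SELECT (1 rows):
cities.yr
5

== RESULT ==
cities.yr
5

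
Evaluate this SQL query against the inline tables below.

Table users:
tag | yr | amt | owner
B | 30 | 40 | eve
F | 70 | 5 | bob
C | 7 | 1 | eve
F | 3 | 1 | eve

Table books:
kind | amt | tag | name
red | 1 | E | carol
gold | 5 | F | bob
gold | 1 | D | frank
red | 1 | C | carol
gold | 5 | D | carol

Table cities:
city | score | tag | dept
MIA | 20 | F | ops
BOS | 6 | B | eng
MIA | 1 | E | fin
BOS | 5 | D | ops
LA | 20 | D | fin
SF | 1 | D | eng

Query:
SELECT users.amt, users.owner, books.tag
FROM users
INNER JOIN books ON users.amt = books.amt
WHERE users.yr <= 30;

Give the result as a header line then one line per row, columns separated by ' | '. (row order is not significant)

== RESULT ==
users.amt | users.owner | books.tag
1 | eve | E
1 | eve | D
1 | eve | C
1 | eve | E
1 | eve | D
1 | eve | C

Derivation:
After JOIN books (8 rows):
users.tag | users.yr | users.amt | users.owner | books.kind | books.amt | books.tag | books.name
F | 70 | 5 | bob | gold | 5 | F | bob
F | 70 | 5 | bob | gold | 5 | D | carol
C | 7 | 1 | eve | red | 1 | E | carol
C | 7 | 1 | eve | gold | 1 | D | frank
C | 7 | 1 | eve | red | 1 | C | carol
F | 3 | 1 | eve | red | 1 | E | carol
F | 3 | 1 | eve | gold | 1 | D | frank
F | 3 | 1 | eve | red | 1 | C | carol
After WHERE (6 rows):
users.tag | users.yr | users.amt | users.owner | books.kind | books.amt | books.tag | books.name
C | 7 | 1 | eve | red | 1 | E | carol
C | 7 | 1 | eve | gold | 1 | D | frank
C | 7 | 1 | eve | red | 1 | C | carol
F | 3 | 1 | eve | red | 1 | E | carol
F | 3 | 1 | eve | gold | 1 | D | frank
F | 3 | 1 | eve | red | 1 | C | carol
After SELECT (6 rows):
users.amt | users.owner | books.tag
1 | eve | E
1 | eve | D
1 | eve | C
1 | eve | E
1 | eve | D
1 | eve | C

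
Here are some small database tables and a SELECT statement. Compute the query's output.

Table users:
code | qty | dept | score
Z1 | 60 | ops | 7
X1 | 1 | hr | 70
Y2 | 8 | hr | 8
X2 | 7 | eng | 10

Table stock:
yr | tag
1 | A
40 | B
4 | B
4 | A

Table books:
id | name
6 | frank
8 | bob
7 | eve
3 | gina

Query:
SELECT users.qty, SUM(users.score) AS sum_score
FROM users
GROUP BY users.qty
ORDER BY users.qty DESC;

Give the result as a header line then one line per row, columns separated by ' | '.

After GROUP BY (4 rows):
users.qty | sum_score
60 | 7
1 | 70
8 | 8
7 | 10
After ORDER BY (4 rows):
users.qty | sum_score
60 | 7
8 | 8
7 | 10
1 | 70

== RESULT ==
users.qty | sum_score
60 | 7
8 | 8
7 | 10
1 | 70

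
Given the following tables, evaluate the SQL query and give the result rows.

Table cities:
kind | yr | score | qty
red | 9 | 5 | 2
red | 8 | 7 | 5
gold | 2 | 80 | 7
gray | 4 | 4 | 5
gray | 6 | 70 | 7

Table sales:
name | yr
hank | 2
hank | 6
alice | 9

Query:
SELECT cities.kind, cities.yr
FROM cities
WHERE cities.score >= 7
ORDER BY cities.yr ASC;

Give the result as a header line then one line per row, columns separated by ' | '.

== RESULT ==
cities.kind | cities.yr
gold | 2
gray | 6
red | 8

Derivation:
After WHERE (3 rows):
cities.kind | cities.yr | cities.score | cities.qty
red | 8 | 7 | 5
gold | 2 | 80 | 7
gray | 6 | 70 | 7
After SELECT (3 rows):
cities.kind | cities.yr
red | 8
gold | 2
gray | 6
After ORDER BY (3 rows):
cities.kind | cities.yr
gold | 2
gray | 6
red | 8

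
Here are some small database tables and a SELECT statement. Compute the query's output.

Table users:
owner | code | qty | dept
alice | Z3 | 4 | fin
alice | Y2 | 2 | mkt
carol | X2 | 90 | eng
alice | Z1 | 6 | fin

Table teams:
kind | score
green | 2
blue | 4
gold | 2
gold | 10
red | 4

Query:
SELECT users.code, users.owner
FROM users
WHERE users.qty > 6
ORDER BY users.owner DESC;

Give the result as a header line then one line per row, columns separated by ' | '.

After WHERE (1 rows):
users.owner | users.code | users.qty | users.dept
carol | X2 | 90 | eng
After SELECT (1 rows):
users.code | users.owner
X2 | carol
After ORDER BY (1 rows):
users.code | users.owner
X2 | carol

== RESULT ==
users.code | users.owner
X2 | carol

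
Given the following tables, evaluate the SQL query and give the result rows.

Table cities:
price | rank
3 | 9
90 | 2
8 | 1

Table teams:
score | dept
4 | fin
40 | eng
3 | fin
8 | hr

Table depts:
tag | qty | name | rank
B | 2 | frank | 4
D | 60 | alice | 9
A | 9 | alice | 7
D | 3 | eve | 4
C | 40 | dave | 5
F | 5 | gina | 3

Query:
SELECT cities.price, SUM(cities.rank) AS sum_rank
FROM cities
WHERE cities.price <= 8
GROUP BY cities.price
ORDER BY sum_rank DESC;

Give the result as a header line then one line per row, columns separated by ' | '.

== RESULT ==
cities.price | sum_rank
3 | 9
8 | 1

Derivation:
After WHERE (2 rows):
cities.price | cities.rank
3 | 9
8 | 1
After GROUP BY (2 rows):
cities.price | sum_rank
3 | 9
8 | 1
After ORDER BY (2 rows):
cities.price | sum_rank
3 | 9
8 | 1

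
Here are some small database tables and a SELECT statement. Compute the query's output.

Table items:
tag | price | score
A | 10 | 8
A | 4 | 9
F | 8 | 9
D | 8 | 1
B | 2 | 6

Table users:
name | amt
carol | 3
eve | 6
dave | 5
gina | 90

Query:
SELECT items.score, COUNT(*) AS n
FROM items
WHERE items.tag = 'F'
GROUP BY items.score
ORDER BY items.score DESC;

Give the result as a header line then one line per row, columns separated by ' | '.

== RESULT ==
items.score | n
9 | 1

Derivation:
After WHERE (1 rows):
items.tag | items.price | items.score
F | 8 | 9
After GROUP BY (1 rows):
items.score | n
9 | 1
After ORDER BY (1 rows):
items.score | n
9 | 1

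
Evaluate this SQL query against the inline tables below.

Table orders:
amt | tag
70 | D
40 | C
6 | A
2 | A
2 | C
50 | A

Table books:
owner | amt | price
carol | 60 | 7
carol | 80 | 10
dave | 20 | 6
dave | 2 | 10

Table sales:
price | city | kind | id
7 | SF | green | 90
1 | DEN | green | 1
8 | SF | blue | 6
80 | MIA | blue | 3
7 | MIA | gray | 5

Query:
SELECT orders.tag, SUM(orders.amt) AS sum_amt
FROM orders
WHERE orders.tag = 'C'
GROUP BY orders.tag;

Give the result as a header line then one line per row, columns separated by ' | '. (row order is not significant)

After WHERE (2 rows):
orders.amt | orders.tag
40 | C
2 | C
After GROUP BY (1 rows):
orders.tag | sum_amt
C | 42

== RESULT ==
orders.tag | sum_amt
C | 42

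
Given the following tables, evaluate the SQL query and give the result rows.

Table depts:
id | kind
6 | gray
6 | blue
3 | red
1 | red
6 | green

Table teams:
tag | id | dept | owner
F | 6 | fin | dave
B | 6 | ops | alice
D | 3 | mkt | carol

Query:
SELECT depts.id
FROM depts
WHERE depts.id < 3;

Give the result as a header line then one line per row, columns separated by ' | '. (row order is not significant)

After WHERE (1 rows):
depts.id | depts.kind
1 | red
After SELECT (1 rows):
depts.id
1

== RESULT ==
depts.id
1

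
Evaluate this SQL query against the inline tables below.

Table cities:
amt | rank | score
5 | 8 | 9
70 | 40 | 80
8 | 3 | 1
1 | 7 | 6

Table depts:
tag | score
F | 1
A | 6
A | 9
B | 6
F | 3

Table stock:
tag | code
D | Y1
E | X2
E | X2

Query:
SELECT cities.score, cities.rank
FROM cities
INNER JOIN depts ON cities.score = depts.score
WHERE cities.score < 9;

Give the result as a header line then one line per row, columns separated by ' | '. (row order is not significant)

== RESULT ==
cities.score | cities.rank
1 | 3
6 | 7
6 | 7

Derivation:
After JOIN depts (4 rows):
cities.amt | cities.rank | cities.score | depts.tag | depts.score
5 | 8 | 9 | A | 9
8 | 3 | 1 | F | 1
1 | 7 | 6 | A | 6
1 | 7 | 6 | B | 6
After WHERE (3 rows):
cities.amt | cities.rank | cities.score | depts.tag | depts.score
8 | 3 | 1 | F | 1
1 | 7 | 6 | A | 6
1 | 7 | 6 | B | 6
After SELECT (3 rows):
cities.score | cities.rank
1 | 3
6 | 7
6 | 7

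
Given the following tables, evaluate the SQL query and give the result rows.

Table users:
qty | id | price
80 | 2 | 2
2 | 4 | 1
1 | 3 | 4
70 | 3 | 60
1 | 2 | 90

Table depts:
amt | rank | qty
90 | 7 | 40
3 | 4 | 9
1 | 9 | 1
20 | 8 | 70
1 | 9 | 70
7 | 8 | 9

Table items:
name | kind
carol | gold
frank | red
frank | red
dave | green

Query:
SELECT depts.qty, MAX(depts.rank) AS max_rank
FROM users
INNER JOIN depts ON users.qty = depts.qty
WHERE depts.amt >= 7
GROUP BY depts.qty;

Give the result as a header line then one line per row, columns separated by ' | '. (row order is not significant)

After JOIN depts (4 rows):
users.qty | users.id | users.price | depts.amt | depts.rank | depts.qty
1 | 3 | 4 | 1 | 9 | 1
70 | 3 | 60 | 20 | 8 | 70
70 | 3 | 60 | 1 | 9 | 70
1 | 2 | 90 | 1 | 9 | 1
After WHERE (1 rows):
users.qty | users.id | users.price | depts.amt | depts.rank | depts.qty
70 | 3 | 60 | 20 | 8 | 70
After GROUP BY (1 rows):
depts.qty | max_rank
70 | 8

== RESULT ==
depts.qty | max_rank
70 | 8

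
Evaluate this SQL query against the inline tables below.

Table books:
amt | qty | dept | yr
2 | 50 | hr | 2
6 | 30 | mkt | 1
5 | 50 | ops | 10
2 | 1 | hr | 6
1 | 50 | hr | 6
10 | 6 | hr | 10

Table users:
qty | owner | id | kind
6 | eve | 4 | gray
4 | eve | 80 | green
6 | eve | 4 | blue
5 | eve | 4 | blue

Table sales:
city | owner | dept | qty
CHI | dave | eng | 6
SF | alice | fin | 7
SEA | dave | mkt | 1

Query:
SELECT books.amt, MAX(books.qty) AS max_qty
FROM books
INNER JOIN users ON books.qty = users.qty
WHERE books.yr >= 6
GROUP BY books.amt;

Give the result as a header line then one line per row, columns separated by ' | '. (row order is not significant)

== RESULT ==
books.amt | max_qty
10 | 6

Derivation:
After JOIN users (2 rows):
books.amt | books.qty | books.dept | books.yr | users.qty | users.owner | users.id | users.kind
10 | 6 | hr | 10 | 6 | eve | 4 | gray
10 | 6 | hr | 10 | 6 | eve | 4 | blue
After WHERE (2 rows):
books.amt | books.qty | books.dept | books.yr | users.qty | users.owner | users.id | users.kind
10 | 6 | hr | 10 | 6 | eve | 4 | gray
10 | 6 | hr | 10 | 6 | eve | 4 | blue
After GROUP BY (1 rows):
books.amt | max_qty
10 | 6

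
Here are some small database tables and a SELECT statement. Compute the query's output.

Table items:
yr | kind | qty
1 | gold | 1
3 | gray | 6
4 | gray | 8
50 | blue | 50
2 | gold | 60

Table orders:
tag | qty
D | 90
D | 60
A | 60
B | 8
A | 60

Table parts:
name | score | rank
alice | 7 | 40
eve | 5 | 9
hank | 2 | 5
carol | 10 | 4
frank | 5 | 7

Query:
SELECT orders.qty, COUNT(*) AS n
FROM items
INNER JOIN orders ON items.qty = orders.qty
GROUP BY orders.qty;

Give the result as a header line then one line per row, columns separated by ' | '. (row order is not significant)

== RESULT ==
orders.qty | n
8 | 1
60 | 3

Derivation:
After JOIN orders (4 rows):
items.yr | items.kind | items.qty | orders.tag | orders.qty
4 | gray | 8 | B | 8
2 | gold | 60 | D | 60
2 | gold | 60 | A | 60
2 | gold | 60 | A | 60
After GROUP BY (2 rows):
orders.qty | n
8 | 1
60 | 3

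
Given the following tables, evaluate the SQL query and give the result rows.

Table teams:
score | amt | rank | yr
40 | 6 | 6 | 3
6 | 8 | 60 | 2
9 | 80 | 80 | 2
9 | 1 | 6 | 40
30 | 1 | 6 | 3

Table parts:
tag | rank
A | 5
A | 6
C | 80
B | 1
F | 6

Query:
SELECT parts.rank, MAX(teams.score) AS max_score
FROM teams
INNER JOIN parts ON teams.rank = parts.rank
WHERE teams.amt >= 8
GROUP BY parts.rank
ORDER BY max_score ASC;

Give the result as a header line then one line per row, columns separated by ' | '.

== RESULT ==
parts.rank | max_score
80 | 9

Derivation:
After JOIN parts (7 rows):
teams.score | teams.amt | teams.rank | teams.yr | parts.tag | parts.rank
40 | 6 | 6 | 3 | A | 6
40 | 6 | 6 | 3 | F | 6
9 | 80 | 80 | 2 | C | 80
9 | 1 | 6 | 40 | A | 6
9 | 1 | 6 | 40 | F | 6
30 | 1 | 6 | 3 | A | 6
30 | 1 | 6 | 3 | F | 6
After WHERE (1 rows):
teams.score | teams.amt | teams.rank | teams.yr | parts.tag | parts.rank
9 | 80 | 80 | 2 | C | 80
After GROUP BY (1 rows):
parts.rank | max_score
80 | 9
After ORDER BY (1 rows):
parts.rank | max_score
80 | 9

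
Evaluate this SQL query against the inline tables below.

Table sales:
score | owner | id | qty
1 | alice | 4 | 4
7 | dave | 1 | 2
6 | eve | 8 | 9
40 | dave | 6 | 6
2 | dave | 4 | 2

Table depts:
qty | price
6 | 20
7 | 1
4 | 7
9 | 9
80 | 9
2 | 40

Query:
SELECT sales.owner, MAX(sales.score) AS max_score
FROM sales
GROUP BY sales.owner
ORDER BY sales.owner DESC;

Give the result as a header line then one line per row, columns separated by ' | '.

== RESULT ==
sales.owner | max_score
eve | 6
dave | 40
alice | 1

Derivation:
After GROUP BY (3 rows):
sales.owner | max_score
alice | 1
dave | 40
eve | 6
After ORDER BY (3 rows):
sales.owner | max_score
eve | 6
dave | 40
alice | 1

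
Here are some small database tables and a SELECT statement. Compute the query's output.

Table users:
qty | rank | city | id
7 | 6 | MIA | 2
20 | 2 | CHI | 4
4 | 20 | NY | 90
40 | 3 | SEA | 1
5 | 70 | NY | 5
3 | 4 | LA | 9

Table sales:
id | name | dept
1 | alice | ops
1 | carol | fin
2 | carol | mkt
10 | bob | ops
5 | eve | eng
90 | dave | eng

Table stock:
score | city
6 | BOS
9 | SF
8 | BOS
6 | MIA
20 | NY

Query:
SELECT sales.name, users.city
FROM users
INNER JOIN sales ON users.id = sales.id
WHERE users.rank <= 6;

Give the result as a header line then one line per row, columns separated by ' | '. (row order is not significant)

After JOIN sales (5 rows):
users.qty | users.rank | users.city | users.id | sales.id | sales.name | sales.dept
7 | 6 | MIA | 2 | 2 | carol | mkt
4 | 20 | NY | 90 | 90 | dave | eng
40 | 3 | SEA | 1 | 1 | alice | ops
40 | 3 | SEA | 1 | 1 | carol | fin
5 | 70 | NY | 5 | 5 | eve | eng
After WHERE (3 rows):
users.qty | users.rank | users.city | users.id | sales.id | sales.name | sales.dept
7 | 6 | MIA | 2 | 2 | carol | mkt
40 | 3 | SEA | 1 | 1 | alice | ops
40 | 3 | SEA | 1 | 1 | carol | fin
After SELECT (3 rows):
sales.name | users.city
carol | MIA
alice | SEA
carol | SEA

== RESULT ==
sales.name | users.city
carol | MIA
alice | SEA
carol | SEA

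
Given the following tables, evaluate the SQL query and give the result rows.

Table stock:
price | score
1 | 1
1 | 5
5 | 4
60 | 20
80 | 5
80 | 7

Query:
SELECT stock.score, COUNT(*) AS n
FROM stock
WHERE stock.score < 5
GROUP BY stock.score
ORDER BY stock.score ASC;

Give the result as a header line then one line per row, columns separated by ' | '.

After WHERE (2 rows):
stock.price | stock.score
1 | 1
5 | 4
After GROUP BY (2 rows):
stock.score | n
1 | 1
4 | 1
After ORDER BY (2 rows):
stock.score | n
1 | 1
4 | 1

== RESULT ==
stock.score | n
1 | 1
4 | 1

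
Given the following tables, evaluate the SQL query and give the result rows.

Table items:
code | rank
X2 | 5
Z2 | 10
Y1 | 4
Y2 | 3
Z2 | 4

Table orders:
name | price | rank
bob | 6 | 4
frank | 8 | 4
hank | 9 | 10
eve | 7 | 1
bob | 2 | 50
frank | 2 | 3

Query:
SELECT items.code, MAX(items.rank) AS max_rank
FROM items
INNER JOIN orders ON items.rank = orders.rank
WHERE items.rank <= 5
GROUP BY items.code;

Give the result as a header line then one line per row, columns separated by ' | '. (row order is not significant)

== RESULT ==
items.code | max_rank
Y1 | 4
Y2 | 3
Z2 | 4

Derivation:
After JOIN orders (6 rows):
items.code | items.rank | orders.name | orders.price | orders.rank
Z2 | 10 | hank | 9 | 10
Y1 | 4 | bob | 6 | 4
Y1 | 4 | frank | 8 | 4
Y2 | 3 | frank | 2 | 3
Z2 | 4 | bob | 6 | 4
Z2 | 4 | frank | 8 | 4
After WHERE (5 rows):
items.code | items.rank | orders.name | orders.price | orders.rank
Y1 | 4 | bob | 6 | 4
Y1 | 4 | frank | 8 | 4
Y2 | 3 | frank | 2 | 3
Z2 | 4 | bob | 6 | 4
Z2 | 4 | frank | 8 | 4
After GROUP BY (3 rows):
items.code | max_rank
Y1 | 4
Y2 | 3
Z2 | 4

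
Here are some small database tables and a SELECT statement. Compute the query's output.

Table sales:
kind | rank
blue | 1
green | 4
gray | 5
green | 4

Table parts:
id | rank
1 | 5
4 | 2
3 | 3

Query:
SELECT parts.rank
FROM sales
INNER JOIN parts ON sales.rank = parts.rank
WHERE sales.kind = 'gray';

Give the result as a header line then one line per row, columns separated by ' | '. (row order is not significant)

After JOIN parts (1 rows):
sales.kind | sales.rank | parts.id | parts.rank
gray | 5 | 1 | 5
After WHERE (1 rows):
sales.kind | sales.rank | parts.id | parts.rank
gray | 5 | 1 | 5
After SELECT (1 rows):
parts.rank
5

== RESULT ==
parts.rank
5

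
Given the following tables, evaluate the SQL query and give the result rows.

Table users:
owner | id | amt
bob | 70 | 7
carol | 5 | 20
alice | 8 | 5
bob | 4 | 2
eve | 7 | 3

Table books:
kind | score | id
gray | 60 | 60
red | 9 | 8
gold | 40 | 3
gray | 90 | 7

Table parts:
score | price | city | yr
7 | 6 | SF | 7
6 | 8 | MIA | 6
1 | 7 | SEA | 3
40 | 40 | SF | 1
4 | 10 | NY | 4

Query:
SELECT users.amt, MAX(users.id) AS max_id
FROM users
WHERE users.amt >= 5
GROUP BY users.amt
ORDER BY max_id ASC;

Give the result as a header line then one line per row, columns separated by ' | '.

== RESULT ==
users.amt | max_id
20 | 5
5 | 8
7 | 70

Derivation:
After WHERE (3 rows):
users.owner | users.id | users.amt
bob | 70 | 7
carol | 5 | 20
alice | 8 | 5
After GROUP BY (3 rows):
users.amt | max_id
7 | 70
20 | 5
5 | 8
After ORDER BY (3 rows):
users.amt | max_id
20 | 5
5 | 8
7 | 70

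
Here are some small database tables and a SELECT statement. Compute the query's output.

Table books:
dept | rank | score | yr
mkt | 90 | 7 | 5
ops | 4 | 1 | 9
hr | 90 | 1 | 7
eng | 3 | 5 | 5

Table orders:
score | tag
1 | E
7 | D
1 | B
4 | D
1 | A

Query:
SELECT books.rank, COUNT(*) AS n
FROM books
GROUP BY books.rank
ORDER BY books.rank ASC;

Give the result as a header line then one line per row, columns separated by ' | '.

== RESULT ==
books.rank | n
3 | 1
4 | 1
90 | 2

Derivation:
After GROUP BY (3 rows):
books.rank | n
90 | 2
4 | 1
3 | 1
After ORDER BY (3 rows):
books.rank | n
3 | 1
4 | 1
90 | 2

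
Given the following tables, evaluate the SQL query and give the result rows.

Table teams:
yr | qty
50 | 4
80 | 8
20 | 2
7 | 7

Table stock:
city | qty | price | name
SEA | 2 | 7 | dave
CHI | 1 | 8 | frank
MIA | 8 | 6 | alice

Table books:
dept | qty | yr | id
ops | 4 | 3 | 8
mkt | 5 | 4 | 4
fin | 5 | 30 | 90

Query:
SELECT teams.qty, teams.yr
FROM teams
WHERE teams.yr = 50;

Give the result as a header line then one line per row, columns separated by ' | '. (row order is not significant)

After WHERE (1 rows):
teams.yr | teams.qty
50 | 4
After SELECT (1 rows):
teams.qty | teams.yr
4 | 50

== RESULT ==
teams.qty | teams.yr
4 | 50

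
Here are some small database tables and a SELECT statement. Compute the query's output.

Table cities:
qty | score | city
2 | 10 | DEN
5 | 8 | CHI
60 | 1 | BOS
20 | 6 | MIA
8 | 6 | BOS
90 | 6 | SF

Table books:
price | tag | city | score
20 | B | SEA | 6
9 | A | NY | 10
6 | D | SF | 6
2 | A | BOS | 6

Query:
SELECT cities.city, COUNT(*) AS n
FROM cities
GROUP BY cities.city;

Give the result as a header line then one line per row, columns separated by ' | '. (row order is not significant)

== RESULT ==
cities.city | n
DEN | 1
CHI | 1
BOS | 2
MIA | 1
SF | 1

Derivation:
After GROUP BY (5 rows):
cities.city | n
DEN | 1
CHI | 1
BOS | 2
MIA | 1
SF | 1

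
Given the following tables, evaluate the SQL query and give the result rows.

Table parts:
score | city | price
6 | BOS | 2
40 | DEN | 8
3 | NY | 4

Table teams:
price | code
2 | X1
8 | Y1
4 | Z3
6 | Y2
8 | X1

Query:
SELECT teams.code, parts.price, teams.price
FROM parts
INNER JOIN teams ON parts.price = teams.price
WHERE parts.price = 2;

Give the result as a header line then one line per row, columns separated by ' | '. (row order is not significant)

== RESULT ==
teams.code | parts.price | teams.price
X1 | 2 | 2

Derivation:
After JOIN teams (4 rows):
parts.score | parts.city | parts.price | teams.price | teams.code
6 | BOS | 2 | 2 | X1
40 | DEN | 8 | 8 | Y1
40 | DEN | 8 | 8 | X1
3 | NY | 4 | 4 | Z3
After WHERE (1 rows):
parts.score | parts.city | parts.price | teams.price | teams.code
6 | BOS | 2 | 2 | X1
After SELECT (1 rows):
teams.code | parts.price | teams.price
X1 | 2 | 2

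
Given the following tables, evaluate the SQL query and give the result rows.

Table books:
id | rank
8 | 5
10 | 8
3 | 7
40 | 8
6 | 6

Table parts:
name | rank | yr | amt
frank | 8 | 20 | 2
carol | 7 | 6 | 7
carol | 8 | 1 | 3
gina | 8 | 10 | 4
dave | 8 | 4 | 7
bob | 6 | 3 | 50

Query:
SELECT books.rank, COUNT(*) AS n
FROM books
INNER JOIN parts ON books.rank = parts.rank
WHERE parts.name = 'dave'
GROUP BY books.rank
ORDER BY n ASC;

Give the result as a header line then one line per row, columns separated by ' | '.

== RESULT ==
books.rank | n
8 | 2

Derivation:
After JOIN parts (10 rows):
books.id | books.rank | parts.name | parts.rank | parts.yr | parts.amt
10 | 8 | frank | 8 | 20 | 2
10 | 8 | carol | 8 | 1 | 3
10 | 8 | gina | 8 | 10 | 4
10 | 8 | dave | 8 | 4 | 7
3 | 7 | carol | 7 | 6 | 7
40 | 8 | frank | 8 | 20 | 2
40 | 8 | carol | 8 | 1 | 3
40 | 8 | gina | 8 | 10 | 4
40 | 8 | dave | 8 | 4 | 7
6 | 6 | bob | 6 | 3 | 50
After WHERE (2 rows):
books.id | books.rank | parts.name | parts.rank | parts.yr | parts.amt
10 | 8 | dave | 8 | 4 | 7
40 | 8 | dave | 8 | 4 | 7
After GROUP BY (1 rows):
books.rank | n
8 | 2
After ORDER BY (1 rows):
books.rank | n
8 | 2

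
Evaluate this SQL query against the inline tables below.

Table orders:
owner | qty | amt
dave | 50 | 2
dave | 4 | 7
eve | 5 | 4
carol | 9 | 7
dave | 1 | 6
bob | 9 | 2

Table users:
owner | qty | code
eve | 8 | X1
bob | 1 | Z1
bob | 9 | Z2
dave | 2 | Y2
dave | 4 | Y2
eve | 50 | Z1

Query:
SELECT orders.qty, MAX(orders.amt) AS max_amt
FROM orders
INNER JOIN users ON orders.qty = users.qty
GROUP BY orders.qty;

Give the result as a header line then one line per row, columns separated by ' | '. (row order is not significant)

== RESULT ==
orders.qty | max_amt
50 | 2
4 | 7
9 | 7
1 | 6

Derivation:
After JOIN users (5 rows):
orders.owner | orders.qty | orders.amt | users.owner | users.qty | users.code
dave | 50 | 2 | eve | 50 | Z1
dave | 4 | 7 | dave | 4 | Y2
carol | 9 | 7 | bob | 9 | Z2
dave | 1 | 6 | bob | 1 | Z1
bob | 9 | 2 | bob | 9 | Z2
After GROUP BY (4 rows):
orders.qty | max_amt
50 | 2
4 | 7
9 | 7
1 | 6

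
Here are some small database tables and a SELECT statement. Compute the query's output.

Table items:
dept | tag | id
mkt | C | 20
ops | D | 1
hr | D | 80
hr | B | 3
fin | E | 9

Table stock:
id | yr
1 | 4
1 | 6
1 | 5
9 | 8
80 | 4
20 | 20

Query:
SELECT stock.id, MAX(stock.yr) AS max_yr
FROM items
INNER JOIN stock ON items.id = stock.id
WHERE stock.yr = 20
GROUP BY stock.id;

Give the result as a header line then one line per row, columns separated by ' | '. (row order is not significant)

== RESULT ==
stock.id | max_yr
20 | 20

Derivation:
After JOIN stock (6 rows):
items.dept | items.tag | items.id | stock.id | stock.yr
mkt | C | 20 | 20 | 20
ops | D | 1 | 1 | 4
ops | D | 1 | 1 | 6
ops | D | 1 | 1 | 5
hr | D | 80 | 80 | 4
fin | E | 9 | 9 | 8
After WHERE (1 rows):
items.dept | items.tag | items.id | stock.id | stock.yr
mkt | C | 20 | 20 | 20
After GROUP BY (1 rows):
stock.id | max_yr
20 | 20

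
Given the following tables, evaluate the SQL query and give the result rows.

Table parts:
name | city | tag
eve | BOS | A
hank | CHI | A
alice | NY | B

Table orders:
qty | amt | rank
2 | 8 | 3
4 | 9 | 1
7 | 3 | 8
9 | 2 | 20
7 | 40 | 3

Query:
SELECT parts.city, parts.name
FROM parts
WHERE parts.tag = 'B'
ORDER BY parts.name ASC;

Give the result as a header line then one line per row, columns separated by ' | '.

After WHERE (1 rows):
parts.name | parts.city | parts.tag
alice | NY | B
After SELECT (1 rows):
parts.city | parts.name
NY | alice
After ORDER BY (1 rows):
parts.city | parts.name
NY | alice

== RESULT ==
parts.city | parts.name
NY | alice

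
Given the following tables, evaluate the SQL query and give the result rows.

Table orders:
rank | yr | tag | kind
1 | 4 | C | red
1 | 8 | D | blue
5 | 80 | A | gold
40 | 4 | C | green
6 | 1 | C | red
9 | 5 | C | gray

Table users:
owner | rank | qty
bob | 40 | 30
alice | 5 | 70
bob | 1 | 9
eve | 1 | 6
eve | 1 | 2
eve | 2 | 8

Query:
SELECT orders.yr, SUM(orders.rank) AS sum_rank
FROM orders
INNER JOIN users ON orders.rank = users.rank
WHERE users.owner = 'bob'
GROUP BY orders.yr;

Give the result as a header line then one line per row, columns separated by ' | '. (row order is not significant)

== RESULT ==
orders.yr | sum_rank
4 | 41
8 | 1

Derivation:
After JOIN users (8 rows):
orders.rank | orders.yr | orders.tag | orders.kind | users.owner | users.rank | users.qty
1 | 4 | C | red | bob | 1 | 9
1 | 4 | C | red | eve | 1 | 6
1 | 4 | C | red | eve | 1 | 2
1 | 8 | D | blue | bob | 1 | 9
1 | 8 | D | blue | eve | 1 | 6
1 | 8 | D | blue | eve | 1 | 2
5 | 80 | A | gold | alice | 5 | 70
40 | 4 | C | green | bob | 40 | 30
After WHERE (3 rows):
orders.rank | orders.yr | orders.tag | orders.kind | users.owner | users.rank | users.qty
1 | 4 | C | red | bob | 1 | 9
1 | 8 | D | blue | bob | 1 | 9
40 | 4 | C | green | bob | 40 | 30
After GROUP BY (2 rows):
orders.yr | sum_rank
4 | 41
8 | 1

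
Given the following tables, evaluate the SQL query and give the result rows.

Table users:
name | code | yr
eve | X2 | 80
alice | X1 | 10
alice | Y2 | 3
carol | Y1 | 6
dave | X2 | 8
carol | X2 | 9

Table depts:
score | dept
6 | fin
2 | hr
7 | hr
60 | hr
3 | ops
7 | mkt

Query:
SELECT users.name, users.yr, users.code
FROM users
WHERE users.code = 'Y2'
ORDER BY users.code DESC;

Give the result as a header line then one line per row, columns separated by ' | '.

== RESULT ==
users.name | users.yr | users.code
alice | 3 | Y2

Derivation:
After WHERE (1 rows):
users.name | users.code | users.yr
alice | Y2 | 3
After SELECT (1 rows):
users.name | users.yr | users.code
alice | 3 | Y2
After ORDER BY (1 rows):
users.name | users.yr | users.code
alice | 3 | Y2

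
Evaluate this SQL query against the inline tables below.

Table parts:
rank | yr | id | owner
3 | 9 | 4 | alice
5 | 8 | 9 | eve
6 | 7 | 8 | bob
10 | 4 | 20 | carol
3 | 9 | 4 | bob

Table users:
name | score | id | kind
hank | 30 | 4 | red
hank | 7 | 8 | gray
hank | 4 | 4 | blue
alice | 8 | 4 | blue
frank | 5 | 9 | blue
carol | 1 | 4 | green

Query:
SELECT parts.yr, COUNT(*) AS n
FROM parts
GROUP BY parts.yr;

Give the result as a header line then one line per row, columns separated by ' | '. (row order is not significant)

After GROUP BY (4 rows):
parts.yr | n
9 | 2
8 | 1
7 | 1
4 | 1

== RESULT ==
parts.yr | n
9 | 2
8 | 1
7 | 1
4 | 1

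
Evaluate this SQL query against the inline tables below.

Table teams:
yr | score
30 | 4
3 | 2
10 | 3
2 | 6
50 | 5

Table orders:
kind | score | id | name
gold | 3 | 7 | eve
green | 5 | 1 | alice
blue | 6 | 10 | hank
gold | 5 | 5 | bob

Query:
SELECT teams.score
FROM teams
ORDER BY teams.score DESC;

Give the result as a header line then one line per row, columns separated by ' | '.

After SELECT (5 rows):
teams.score
4
2
3
6
5
After ORDER BY (5 rows):
teams.score
6
5
4
3
2

== RESULT ==
teams.score
6
5
4
3
2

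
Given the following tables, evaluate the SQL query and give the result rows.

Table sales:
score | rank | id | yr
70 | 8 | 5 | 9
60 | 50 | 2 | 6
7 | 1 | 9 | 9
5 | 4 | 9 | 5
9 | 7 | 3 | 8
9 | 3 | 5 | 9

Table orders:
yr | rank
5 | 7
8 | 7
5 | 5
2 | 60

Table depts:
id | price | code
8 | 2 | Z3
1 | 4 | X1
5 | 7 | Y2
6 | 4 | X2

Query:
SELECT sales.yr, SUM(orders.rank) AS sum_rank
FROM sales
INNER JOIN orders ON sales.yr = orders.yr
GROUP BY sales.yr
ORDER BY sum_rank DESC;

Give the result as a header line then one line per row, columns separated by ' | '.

== RESULT ==
sales.yr | sum_rank
5 | 12
8 | 7

Derivation:
After JOIN orders (3 rows):
sales.score | sales.rank | sales.id | sales.yr | orders.yr | orders.rank
5 | 4 | 9 | 5 | 5 | 7
5 | 4 | 9 | 5 | 5 | 5
9 | 7 | 3 | 8 | 8 | 7
After GROUP BY (2 rows):
sales.yr | sum_rank
5 | 12
8 | 7
After ORDER BY (2 rows):
sales.yr | sum_rank
5 | 12
8 | 7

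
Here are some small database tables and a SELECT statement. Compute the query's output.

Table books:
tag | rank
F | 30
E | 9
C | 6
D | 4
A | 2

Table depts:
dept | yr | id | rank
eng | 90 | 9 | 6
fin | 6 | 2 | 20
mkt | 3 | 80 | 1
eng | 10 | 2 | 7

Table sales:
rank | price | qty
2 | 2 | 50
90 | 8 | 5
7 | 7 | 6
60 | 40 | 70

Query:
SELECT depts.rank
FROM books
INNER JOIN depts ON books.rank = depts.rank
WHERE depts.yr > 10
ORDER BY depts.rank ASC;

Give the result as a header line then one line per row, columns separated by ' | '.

After JOIN depts (1 rows):
books.tag | books.rank | depts.dept | depts.yr | depts.id | depts.rank
C | 6 | eng | 90 | 9 | 6
After WHERE (1 rows):
books.tag | books.rank | depts.dept | depts.yr | depts.id | depts.rank
C | 6 | eng | 90 | 9 | 6
After SELECT (1 rows):
depts.rank
6
After ORDER BY (1 rows):
depts.rank
6

== RESULT ==
depts.rank
6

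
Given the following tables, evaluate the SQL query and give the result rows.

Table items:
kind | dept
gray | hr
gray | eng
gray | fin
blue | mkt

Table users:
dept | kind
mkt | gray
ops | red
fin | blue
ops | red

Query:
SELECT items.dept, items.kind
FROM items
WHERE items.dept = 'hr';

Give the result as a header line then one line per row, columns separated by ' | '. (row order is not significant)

After WHERE (1 rows):
items.kind | items.dept
gray | hr
After SELECT (1 rows):
items.dept | items.kind
hr | gray

== RESULT ==
items.dept | items.kind
hr | gray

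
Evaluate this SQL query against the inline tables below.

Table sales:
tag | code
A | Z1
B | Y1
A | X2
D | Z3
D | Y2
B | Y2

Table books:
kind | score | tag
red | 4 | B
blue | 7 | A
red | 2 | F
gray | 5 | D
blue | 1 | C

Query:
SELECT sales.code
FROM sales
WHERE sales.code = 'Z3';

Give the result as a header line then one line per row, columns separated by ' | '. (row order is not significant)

== RESULT ==
sales.code
Z3

Derivation:
After WHERE (1 rows):
sales.tag | sales.code
D | Z3
After SELECT (1 rows):
sales.code
Z3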